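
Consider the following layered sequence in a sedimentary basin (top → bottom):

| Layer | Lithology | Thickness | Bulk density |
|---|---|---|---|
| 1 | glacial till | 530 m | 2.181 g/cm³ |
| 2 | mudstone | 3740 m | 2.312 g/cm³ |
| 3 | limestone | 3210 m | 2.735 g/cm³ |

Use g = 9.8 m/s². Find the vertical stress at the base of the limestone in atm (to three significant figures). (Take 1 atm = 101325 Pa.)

glacial till: 2181 kg/m³ × 9.8 m/s² × 530 m = 1.133×10^7 Pa = 111.8 atm
mudstone: 2312 kg/m³ × 9.8 m/s² × 3740 m = 8.474×10^7 Pa = 836.3 atm
limestone: 2735 kg/m³ × 9.8 m/s² × 3210 m = 8.604×10^7 Pa = 849.1 atm
Total = 111.8 + 836.3 + 849.1 = 1797.2 atm

1800 atm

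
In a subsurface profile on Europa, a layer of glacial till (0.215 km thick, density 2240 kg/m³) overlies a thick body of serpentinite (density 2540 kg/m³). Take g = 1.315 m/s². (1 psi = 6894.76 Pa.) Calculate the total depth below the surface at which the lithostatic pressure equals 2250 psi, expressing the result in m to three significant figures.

Pressure at base of upper layers: 2240×1.315×215 = 6.333×10^5 Pa = 91.85 psi
Remaining pressure to be supplied by serpentinite: 1.551×10^7 − 6.333×10^5 = 1.488×10^7 Pa
Additional depth in serpentinite = 1.488×10^7 Pa / (2540 kg/m³ × 1.315 m/s²) = 4454.9 m
Total depth = 215 m + 4454.9 m = 4669.9 m

4670 m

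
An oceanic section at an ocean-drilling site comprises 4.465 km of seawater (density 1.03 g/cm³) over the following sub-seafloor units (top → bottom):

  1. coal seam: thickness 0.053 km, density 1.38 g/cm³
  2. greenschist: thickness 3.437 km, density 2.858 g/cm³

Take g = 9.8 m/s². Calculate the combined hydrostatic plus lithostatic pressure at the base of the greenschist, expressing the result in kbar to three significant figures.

1.42 kbar

seawater: 1030 kg/m³ × 9.8 m/s² × 4465 m = 4.507×10^7 Pa = 0.4507 kbar
coal seam: 1380 kg/m³ × 9.8 m/s² × 53 m = 7.168×10^5 Pa = 7.168×10^-3 kbar
greenschist: 2858 kg/m³ × 9.8 m/s² × 3437 m = 9.626×10^7 Pa = 0.9626 kbar
Total = 0.4507 + 7.168×10^-3 + 0.9626 = 1.4205 kbar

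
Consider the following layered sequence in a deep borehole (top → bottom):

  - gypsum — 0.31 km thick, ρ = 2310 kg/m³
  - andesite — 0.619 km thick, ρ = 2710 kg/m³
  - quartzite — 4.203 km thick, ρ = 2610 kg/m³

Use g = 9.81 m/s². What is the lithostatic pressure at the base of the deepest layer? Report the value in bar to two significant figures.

1300 bar

gypsum: 2310 kg/m³ × 9.81 m/s² × 310 m = 7.025×10^6 Pa = 70.25 bar
andesite: 2710 kg/m³ × 9.81 m/s² × 619 m = 1.646×10^7 Pa = 164.6 bar
quartzite: 2610 kg/m³ × 9.81 m/s² × 4203 m = 1.076×10^8 Pa = 1076 bar
Total = 70.25 + 164.6 + 1076 = 1311.0 bar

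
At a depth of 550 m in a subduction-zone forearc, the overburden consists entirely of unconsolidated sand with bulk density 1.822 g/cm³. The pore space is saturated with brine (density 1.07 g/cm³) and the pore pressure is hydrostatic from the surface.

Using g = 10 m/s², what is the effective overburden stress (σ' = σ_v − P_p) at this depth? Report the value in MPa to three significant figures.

4.14 MPa

Overburden (lithostatic) stress σ_v:
unconsolidated sand: 1822 kg/m³ × 10 m/s² × 550 m = 1.002×10^7 Pa = 10.02 MPa
Pore pressure P_p = 1070 kg/m³ × 10 m/s² × 550 m = 5.885×10^6 Pa = 5.885 MPa
Effective stress σ' = σ_v − P_p = 10.02 − 5.885 = 4.1360 MPa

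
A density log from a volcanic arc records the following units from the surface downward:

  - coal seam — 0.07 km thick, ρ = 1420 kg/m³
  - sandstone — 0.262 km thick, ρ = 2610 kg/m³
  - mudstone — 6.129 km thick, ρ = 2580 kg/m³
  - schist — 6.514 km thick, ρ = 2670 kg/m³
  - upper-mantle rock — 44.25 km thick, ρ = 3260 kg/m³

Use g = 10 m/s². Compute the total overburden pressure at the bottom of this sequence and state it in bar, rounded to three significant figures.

17800 bar

coal seam: 1420 kg/m³ × 10 m/s² × 70 m = 9.940×10^5 Pa = 9.940 bar
sandstone: 2610 kg/m³ × 10 m/s² × 262 m = 6.838×10^6 Pa = 68.38 bar
mudstone: 2580 kg/m³ × 10 m/s² × 6129 m = 1.581×10^8 Pa = 1581 bar
schist: 2670 kg/m³ × 10 m/s² × 6514 m = 1.739×10^8 Pa = 1739 bar
upper-mantle rock: 3260 kg/m³ × 10 m/s² × 44250 m = 1.443×10^9 Pa = 14426 bar
Total = 9.940 + 68.38 + 1581 + 1739 + 14426 = 17824 bar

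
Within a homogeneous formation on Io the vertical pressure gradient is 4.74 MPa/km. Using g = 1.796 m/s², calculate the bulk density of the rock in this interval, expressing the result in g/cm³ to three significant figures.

ρ = (dP/dz)/g = 4.74 MPa/km / 1.796 m/s² = 4740.0 Pa/m / 1.796 m/s² = 2639.2 kg/m³
= 2.639 g/cm³

2.64 g/cm³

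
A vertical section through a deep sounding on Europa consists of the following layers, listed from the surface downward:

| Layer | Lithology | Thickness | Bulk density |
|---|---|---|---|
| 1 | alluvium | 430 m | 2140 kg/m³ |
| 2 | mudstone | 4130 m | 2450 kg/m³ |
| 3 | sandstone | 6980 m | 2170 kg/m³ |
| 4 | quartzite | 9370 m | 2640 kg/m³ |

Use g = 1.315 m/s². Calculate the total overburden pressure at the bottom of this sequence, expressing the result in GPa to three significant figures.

alluvium: 2140 kg/m³ × 1.315 m/s² × 430 m = 1.210×10^6 Pa = 1.210×10^-3 GPa
mudstone: 2450 kg/m³ × 1.315 m/s² × 4130 m = 1.331×10^7 Pa = 0.01331 GPa
sandstone: 2170 kg/m³ × 1.315 m/s² × 6980 m = 1.992×10^7 Pa = 0.01992 GPa
quartzite: 2640 kg/m³ × 1.315 m/s² × 9370 m = 3.253×10^7 Pa = 0.03253 GPa
Total = 1.210×10^-3 + 0.01331 + 0.01992 + 0.03253 = 0.066963 GPa

0.0670 GPa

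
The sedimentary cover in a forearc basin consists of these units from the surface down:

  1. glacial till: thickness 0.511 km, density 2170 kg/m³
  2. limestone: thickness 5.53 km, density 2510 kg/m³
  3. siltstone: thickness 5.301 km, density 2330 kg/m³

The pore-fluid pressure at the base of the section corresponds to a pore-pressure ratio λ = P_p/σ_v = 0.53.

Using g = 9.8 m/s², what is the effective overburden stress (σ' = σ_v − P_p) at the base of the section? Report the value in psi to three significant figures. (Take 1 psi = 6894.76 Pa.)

18300 psi

Overburden (lithostatic) stress σ_v:
glacial till: 2170 kg/m³ × 9.8 m/s² × 511 m = 1.087×10^7 Pa = 10.87 MPa
limestone: 2510 kg/m³ × 9.8 m/s² × 5530 m = 1.360×10^8 Pa = 136.0 MPa
siltstone: 2330 kg/m³ × 9.8 m/s² × 5301 m = 1.210×10^8 Pa = 121.0 MPa
Total = 10.87 + 136.0 + 121.0 = 267.94 MPa
Pore pressure P_p = λ·σ_v = 0.53 × 267.9 MPa = 142.0 MPa
Effective stress σ' = σ_v − P_p = 267.9 − 142.0 = 125.93 MPa = 18265 psi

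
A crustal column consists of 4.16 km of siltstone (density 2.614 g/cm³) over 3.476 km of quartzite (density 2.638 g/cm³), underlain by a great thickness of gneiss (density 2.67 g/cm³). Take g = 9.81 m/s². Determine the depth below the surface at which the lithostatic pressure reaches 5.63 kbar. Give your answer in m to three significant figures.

21600 m

Pressure at base of upper layers: 2614×9.81×4160 + 2638×9.81×3476 = 1.966×10^8 Pa = 1.966 kbar
Remaining pressure to be supplied by gneiss: 5.630×10^8 − 1.966×10^8 = 3.664×10^8 Pa
Additional depth in gneiss = 3.664×10^8 Pa / (2670 kg/m³ × 9.81 m/s²) = 13987 m
Total depth = 7636 m + 13987 m = 21623 m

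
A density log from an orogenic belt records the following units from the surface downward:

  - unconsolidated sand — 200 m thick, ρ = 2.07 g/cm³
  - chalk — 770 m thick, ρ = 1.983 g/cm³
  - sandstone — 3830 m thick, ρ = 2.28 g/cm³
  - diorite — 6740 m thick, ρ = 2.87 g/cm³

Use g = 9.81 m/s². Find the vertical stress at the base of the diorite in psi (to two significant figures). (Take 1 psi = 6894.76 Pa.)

unconsolidated sand: 2070 kg/m³ × 9.81 m/s² × 200 m = 4.061×10^6 Pa = 589.0 psi
chalk: 1983 kg/m³ × 9.81 m/s² × 770 m = 1.498×10^7 Pa = 2173 psi
sandstone: 2280 kg/m³ × 9.81 m/s² × 3830 m = 8.566×10^7 Pa = 12425 psi
diorite: 2870 kg/m³ × 9.81 m/s² × 6740 m = 1.898×10^8 Pa = 27523 psi
Total = 589.0 + 2173 + 12425 + 27523 = 42709 psi

43000 psi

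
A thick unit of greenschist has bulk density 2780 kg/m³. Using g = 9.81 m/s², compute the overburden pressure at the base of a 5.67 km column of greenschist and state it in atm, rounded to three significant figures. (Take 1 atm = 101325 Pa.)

1530 atm

greenschist: 2780 kg/m³ × 9.81 m/s² × 5670 m = 1.546×10^8 Pa = 1526 atm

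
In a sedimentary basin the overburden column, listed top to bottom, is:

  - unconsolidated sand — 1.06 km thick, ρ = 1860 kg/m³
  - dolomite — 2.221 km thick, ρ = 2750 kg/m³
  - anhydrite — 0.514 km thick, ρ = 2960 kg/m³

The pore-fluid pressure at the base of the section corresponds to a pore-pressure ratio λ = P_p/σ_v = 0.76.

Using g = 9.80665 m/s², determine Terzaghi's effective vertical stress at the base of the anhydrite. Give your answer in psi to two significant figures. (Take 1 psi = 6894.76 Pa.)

Overburden (lithostatic) stress σ_v:
unconsolidated sand: 1860 kg/m³ × 9.80665 m/s² × 1060 m = 1.933×10^7 Pa = 19.33 MPa
dolomite: 2750 kg/m³ × 9.80665 m/s² × 2221 m = 5.990×10^7 Pa = 59.90 MPa
anhydrite: 2960 kg/m³ × 9.80665 m/s² × 514 m = 1.492×10^7 Pa = 14.92 MPa
Total = 19.33 + 59.90 + 14.92 = 94.152 MPa
Pore pressure P_p = λ·σ_v = 0.76 × 94.15 MPa = 71.56 MPa
Effective stress σ' = σ_v − P_p = 94.15 − 71.56 = 22.596 MPa = 3277.3 psi

3300 psi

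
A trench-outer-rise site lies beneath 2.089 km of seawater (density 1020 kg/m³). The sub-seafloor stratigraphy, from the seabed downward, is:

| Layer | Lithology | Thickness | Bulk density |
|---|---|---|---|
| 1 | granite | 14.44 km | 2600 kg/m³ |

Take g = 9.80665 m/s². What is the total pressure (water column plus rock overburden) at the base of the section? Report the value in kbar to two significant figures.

3.9 kbar

seawater: 1020 kg/m³ × 9.80665 m/s² × 2089 m = 2.090×10^7 Pa = 0.2090 kbar
granite: 2600 kg/m³ × 9.80665 m/s² × 14440 m = 3.682×10^8 Pa = 3.682 kbar
Total = 0.2090 + 3.682 = 3.8908 kbar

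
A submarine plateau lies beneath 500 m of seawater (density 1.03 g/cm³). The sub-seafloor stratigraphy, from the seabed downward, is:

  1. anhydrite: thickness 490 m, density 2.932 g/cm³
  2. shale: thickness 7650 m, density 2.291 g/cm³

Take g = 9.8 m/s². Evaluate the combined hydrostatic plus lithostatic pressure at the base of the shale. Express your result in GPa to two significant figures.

0.19 GPa

seawater: 1030 kg/m³ × 9.8 m/s² × 500 m = 5.047×10^6 Pa = 5.047×10^-3 GPa
anhydrite: 2932 kg/m³ × 9.8 m/s² × 490 m = 1.408×10^7 Pa = 0.01408 GPa
shale: 2291 kg/m³ × 9.8 m/s² × 7650 m = 1.718×10^8 Pa = 0.1718 GPa
Total = 5.047×10^-3 + 0.01408 + 0.1718 = 0.19088 GPa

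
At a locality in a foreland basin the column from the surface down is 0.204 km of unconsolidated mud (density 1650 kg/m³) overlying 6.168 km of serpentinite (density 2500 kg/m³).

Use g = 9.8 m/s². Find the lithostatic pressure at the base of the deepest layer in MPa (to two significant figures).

150 MPa

unconsolidated mud: 1650 kg/m³ × 9.8 m/s² × 204 m = 3.299×10^6 Pa = 3.299 MPa
serpentinite: 2500 kg/m³ × 9.8 m/s² × 6168 m = 1.511×10^8 Pa = 151.1 MPa
Total = 3.299 + 151.1 = 154.41 MPa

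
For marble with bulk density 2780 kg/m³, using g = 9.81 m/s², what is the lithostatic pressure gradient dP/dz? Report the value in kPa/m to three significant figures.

dP/dz = ρg = 2780 kg/m³ × 9.81 m/s² = 27272 Pa/m
= 27272 Pa/m × (1 kPa/m / 1000.0 Pa/m) = 27.272 kPa/m

27.3 kPa/m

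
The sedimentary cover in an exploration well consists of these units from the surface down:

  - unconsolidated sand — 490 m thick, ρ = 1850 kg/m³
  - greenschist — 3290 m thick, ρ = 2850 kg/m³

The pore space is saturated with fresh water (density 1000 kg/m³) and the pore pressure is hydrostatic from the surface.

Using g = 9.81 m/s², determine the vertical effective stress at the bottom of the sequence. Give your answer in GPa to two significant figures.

Overburden (lithostatic) stress σ_v:
unconsolidated sand: 1850 kg/m³ × 9.81 m/s² × 490 m = 8.893×10^6 Pa = 8.893 MPa
greenschist: 2850 kg/m³ × 9.81 m/s² × 3290 m = 9.198×10^7 Pa = 91.98 MPa
Total = 8.893 + 91.98 = 100.88 MPa
Pore pressure P_p = 1000 kg/m³ × 9.81 m/s² × 3780 m = 3.708×10^7 Pa = 37.08 MPa
Effective stress σ' = σ_v − P_p = 100.9 − 37.08 = 63.794 MPa = 0.063794 GPa

0.064 GPa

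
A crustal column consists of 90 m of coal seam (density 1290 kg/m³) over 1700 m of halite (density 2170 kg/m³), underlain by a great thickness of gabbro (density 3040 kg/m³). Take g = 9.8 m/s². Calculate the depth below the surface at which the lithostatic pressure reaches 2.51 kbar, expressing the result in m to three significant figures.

8960 m

Pressure at base of upper layers: 1290×9.8×90 + 2170×9.8×1700 = 3.729×10^7 Pa = 0.3729 kbar
Remaining pressure to be supplied by gabbro: 2.510×10^8 − 3.729×10^7 = 2.137×10^8 Pa
Additional depth in gabbro = 2.137×10^8 Pa / (3040 kg/m³ × 9.8 m/s²) = 7173.4 m
Total depth = 1790 m + 7173.4 m = 8963.4 m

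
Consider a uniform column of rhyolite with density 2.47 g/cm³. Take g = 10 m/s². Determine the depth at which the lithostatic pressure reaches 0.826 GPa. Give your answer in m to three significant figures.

33400 m

h = P/(ρg) = 0.826 GPa / (2470 kg/m³ × 10 m/s²) = 8.260×10^8 Pa / 24700 Pa/m = 33441 m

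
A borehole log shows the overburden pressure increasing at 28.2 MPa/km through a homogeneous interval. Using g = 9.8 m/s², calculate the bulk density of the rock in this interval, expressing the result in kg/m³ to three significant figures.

ρ = (dP/dz)/g = 28.2 MPa/km / 9.8 m/s² = 28200 Pa/m / 9.8 m/s² = 2877.6 kg/m³

2880 kg/m³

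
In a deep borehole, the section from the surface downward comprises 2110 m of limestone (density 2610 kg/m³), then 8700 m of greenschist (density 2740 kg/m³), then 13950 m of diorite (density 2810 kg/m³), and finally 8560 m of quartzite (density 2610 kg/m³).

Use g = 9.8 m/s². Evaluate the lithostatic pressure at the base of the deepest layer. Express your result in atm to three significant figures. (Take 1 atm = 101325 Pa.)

limestone: 2610 kg/m³ × 9.8 m/s² × 2110 m = 5.397×10^7 Pa = 532.6 atm
greenschist: 2740 kg/m³ × 9.8 m/s² × 8700 m = 2.336×10^8 Pa = 2306 atm
diorite: 2810 kg/m³ × 9.8 m/s² × 13950 m = 3.842×10^8 Pa = 3791 atm
quartzite: 2610 kg/m³ × 9.8 m/s² × 8560 m = 2.189×10^8 Pa = 2161 atm
Total = 532.6 + 2306 + 3791 + 2161 = 8790.4 atm

8790 atm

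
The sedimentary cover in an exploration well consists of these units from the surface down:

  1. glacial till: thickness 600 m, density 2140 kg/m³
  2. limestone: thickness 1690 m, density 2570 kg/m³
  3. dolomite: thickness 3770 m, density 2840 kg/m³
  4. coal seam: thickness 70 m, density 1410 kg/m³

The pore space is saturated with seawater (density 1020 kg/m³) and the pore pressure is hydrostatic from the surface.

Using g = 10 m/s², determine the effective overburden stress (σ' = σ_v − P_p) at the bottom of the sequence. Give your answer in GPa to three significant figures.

Overburden (lithostatic) stress σ_v:
glacial till: 2140 kg/m³ × 10 m/s² × 600 m = 1.284×10^7 Pa = 12.84 MPa
limestone: 2570 kg/m³ × 10 m/s² × 1690 m = 4.343×10^7 Pa = 43.43 MPa
dolomite: 2840 kg/m³ × 10 m/s² × 3770 m = 1.071×10^8 Pa = 107.1 MPa
coal seam: 1410 kg/m³ × 10 m/s² × 70 m = 9.870×10^5 Pa = 0.9870 MPa
Total = 12.84 + 43.43 + 107.1 + 0.9870 = 164.33 MPa
Pore pressure P_p = 1020 kg/m³ × 10 m/s² × 6130 m = 6.253×10^7 Pa = 62.53 MPa
Effective stress σ' = σ_v − P_p = 164.3 − 62.53 = 101.80 MPa = 0.10180 GPa

0.102 GPa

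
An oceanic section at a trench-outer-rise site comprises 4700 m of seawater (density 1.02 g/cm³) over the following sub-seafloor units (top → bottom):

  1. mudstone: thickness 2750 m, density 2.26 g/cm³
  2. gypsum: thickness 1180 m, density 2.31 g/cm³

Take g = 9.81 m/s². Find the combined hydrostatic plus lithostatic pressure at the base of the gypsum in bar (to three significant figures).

1350 bar

seawater: 1020 kg/m³ × 9.81 m/s² × 4700 m = 4.703×10^7 Pa = 470.3 bar
mudstone: 2260 kg/m³ × 9.81 m/s² × 2750 m = 6.097×10^7 Pa = 609.7 bar
gypsum: 2310 kg/m³ × 9.81 m/s² × 1180 m = 2.674×10^7 Pa = 267.4 bar
Total = 470.3 + 609.7 + 267.4 = 1347.4 bar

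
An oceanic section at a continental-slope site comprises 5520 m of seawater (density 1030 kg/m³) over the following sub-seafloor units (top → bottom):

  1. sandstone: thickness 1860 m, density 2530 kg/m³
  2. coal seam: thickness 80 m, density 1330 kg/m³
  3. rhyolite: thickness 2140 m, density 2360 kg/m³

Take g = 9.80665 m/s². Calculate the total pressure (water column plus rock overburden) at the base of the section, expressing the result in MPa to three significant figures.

seawater: 1030 kg/m³ × 9.80665 m/s² × 5520 m = 5.576×10^7 Pa = 55.76 MPa
sandstone: 2530 kg/m³ × 9.80665 m/s² × 1860 m = 4.615×10^7 Pa = 46.15 MPa
coal seam: 1330 kg/m³ × 9.80665 m/s² × 80 m = 1.043×10^6 Pa = 1.043 MPa
rhyolite: 2360 kg/m³ × 9.80665 m/s² × 2140 m = 4.953×10^7 Pa = 49.53 MPa
Total = 55.76 + 46.15 + 1.043 + 49.53 = 152.48 MPa

152 MPa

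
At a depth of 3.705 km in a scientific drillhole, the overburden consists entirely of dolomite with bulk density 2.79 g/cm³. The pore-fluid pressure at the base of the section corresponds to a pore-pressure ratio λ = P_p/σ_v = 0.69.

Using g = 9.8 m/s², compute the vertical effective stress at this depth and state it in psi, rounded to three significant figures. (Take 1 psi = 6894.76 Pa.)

4550 psi

Overburden (lithostatic) stress σ_v:
dolomite: 2790 kg/m³ × 9.8 m/s² × 3705 m = 1.013×10^8 Pa = 101.3 MPa
Pore pressure P_p = λ·σ_v = 0.69 × 101.3 MPa = 69.90 MPa
Effective stress σ' = σ_v − P_p = 101.3 − 69.90 = 31.404 MPa = 4554.7 psi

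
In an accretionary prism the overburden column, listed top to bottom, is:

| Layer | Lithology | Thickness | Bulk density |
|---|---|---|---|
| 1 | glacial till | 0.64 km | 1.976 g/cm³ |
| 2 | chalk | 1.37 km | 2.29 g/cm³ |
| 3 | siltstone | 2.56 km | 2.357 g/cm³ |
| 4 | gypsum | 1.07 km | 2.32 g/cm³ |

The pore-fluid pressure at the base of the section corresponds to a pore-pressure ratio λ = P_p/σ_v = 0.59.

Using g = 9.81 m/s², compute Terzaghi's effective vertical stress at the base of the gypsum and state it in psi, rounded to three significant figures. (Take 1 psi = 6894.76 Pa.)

7540 psi

Overburden (lithostatic) stress σ_v:
glacial till: 1976 kg/m³ × 9.81 m/s² × 640 m = 1.241×10^7 Pa = 12.41 MPa
chalk: 2290 kg/m³ × 9.81 m/s² × 1370 m = 3.078×10^7 Pa = 30.78 MPa
siltstone: 2357 kg/m³ × 9.81 m/s² × 2560 m = 5.919×10^7 Pa = 59.19 MPa
gypsum: 2320 kg/m³ × 9.81 m/s² × 1070 m = 2.435×10^7 Pa = 24.35 MPa
Total = 12.41 + 30.78 + 59.19 + 24.35 = 126.73 MPa
Pore pressure P_p = λ·σ_v = 0.59 × 126.7 MPa = 74.77 MPa
Effective stress σ' = σ_v − P_p = 126.7 − 74.77 = 51.959 MPa = 7535.9 psi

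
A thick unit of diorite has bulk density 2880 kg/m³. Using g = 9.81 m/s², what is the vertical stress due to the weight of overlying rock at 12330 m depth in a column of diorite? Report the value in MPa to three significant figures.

348 MPa

diorite: 2880 kg/m³ × 9.81 m/s² × 12330 m = 3.484×10^8 Pa = 348.4 MPa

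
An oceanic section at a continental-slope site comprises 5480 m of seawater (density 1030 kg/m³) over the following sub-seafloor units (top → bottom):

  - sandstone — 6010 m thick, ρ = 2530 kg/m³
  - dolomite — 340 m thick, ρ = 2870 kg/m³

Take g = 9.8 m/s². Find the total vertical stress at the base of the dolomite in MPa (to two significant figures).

210 MPa

seawater: 1030 kg/m³ × 9.8 m/s² × 5480 m = 5.532×10^7 Pa = 55.32 MPa
sandstone: 2530 kg/m³ × 9.8 m/s² × 6010 m = 1.490×10^8 Pa = 149.0 MPa
dolomite: 2870 kg/m³ × 9.8 m/s² × 340 m = 9.563×10^6 Pa = 9.563 MPa
Total = 55.32 + 149.0 + 9.563 = 213.89 MPa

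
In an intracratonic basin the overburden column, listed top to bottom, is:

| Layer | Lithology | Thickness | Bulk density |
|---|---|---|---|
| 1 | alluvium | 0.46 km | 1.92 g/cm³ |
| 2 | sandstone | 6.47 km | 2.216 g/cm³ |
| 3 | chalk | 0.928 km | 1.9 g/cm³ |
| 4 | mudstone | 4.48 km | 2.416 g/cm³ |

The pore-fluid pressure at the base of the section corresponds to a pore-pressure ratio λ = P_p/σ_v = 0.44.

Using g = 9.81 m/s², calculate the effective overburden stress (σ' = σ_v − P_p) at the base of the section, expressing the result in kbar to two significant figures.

1.5 kbar

Overburden (lithostatic) stress σ_v:
alluvium: 1920 kg/m³ × 9.81 m/s² × 460 m = 8.664×10^6 Pa = 8.664 MPa
sandstone: 2216 kg/m³ × 9.81 m/s² × 6470 m = 1.407×10^8 Pa = 140.7 MPa
chalk: 1900 kg/m³ × 9.81 m/s² × 928 m = 1.730×10^7 Pa = 17.30 MPa
mudstone: 2416 kg/m³ × 9.81 m/s² × 4480 m = 1.062×10^8 Pa = 106.2 MPa
Total = 8.664 + 140.7 + 17.30 + 106.2 = 272.79 MPa
Pore pressure P_p = λ·σ_v = 0.44 × 272.8 MPa = 120.0 MPa
Effective stress σ' = σ_v − P_p = 272.8 − 120.0 = 152.76 MPa = 1.5276 kbar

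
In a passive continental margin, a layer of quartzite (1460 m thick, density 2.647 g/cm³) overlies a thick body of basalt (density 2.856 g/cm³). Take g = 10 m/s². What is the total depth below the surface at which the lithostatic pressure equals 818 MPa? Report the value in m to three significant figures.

Pressure at base of upper layers: 2647×10×1460 = 3.865×10^7 Pa = 38.65 MPa
Remaining pressure to be supplied by basalt: 8.180×10^8 − 3.865×10^7 = 7.794×10^8 Pa
Additional depth in basalt = 7.794×10^8 Pa / (2856 kg/m³ × 10 m/s²) = 27288 m
Total depth = 1460 m + 27288 m = 28748 m

28700 m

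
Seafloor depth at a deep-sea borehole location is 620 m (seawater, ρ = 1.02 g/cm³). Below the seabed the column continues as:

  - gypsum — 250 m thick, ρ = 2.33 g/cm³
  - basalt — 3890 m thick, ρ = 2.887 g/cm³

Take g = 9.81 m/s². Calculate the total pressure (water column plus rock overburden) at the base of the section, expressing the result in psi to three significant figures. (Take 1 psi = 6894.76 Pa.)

17700 psi

seawater: 1020 kg/m³ × 9.81 m/s² × 620 m = 6.204×10^6 Pa = 899.8 psi
gypsum: 2330 kg/m³ × 9.81 m/s² × 250 m = 5.714×10^6 Pa = 828.8 psi
basalt: 2887 kg/m³ × 9.81 m/s² × 3890 m = 1.102×10^8 Pa = 15979 psi
Total = 899.8 + 828.8 + 15979 = 17707 psi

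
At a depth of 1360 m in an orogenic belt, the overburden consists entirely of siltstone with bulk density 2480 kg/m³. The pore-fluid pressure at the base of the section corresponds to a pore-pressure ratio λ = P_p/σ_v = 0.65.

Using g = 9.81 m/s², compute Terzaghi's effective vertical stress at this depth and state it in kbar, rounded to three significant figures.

Overburden (lithostatic) stress σ_v:
siltstone: 2480 kg/m³ × 9.81 m/s² × 1360 m = 3.309×10^7 Pa = 33.09 MPa
Pore pressure P_p = λ·σ_v = 0.65 × 33.09 MPa = 21.51 MPa
Effective stress σ' = σ_v − P_p = 33.09 − 21.51 = 11.581 MPa = 0.11581 kbar

0.116 kbar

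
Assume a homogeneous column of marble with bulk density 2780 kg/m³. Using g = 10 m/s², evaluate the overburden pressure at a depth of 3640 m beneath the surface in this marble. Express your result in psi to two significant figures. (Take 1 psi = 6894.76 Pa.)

15000 psi

marble: 2780 kg/m³ × 10 m/s² × 3640 m = 1.012×10^8 Pa = 14677 psi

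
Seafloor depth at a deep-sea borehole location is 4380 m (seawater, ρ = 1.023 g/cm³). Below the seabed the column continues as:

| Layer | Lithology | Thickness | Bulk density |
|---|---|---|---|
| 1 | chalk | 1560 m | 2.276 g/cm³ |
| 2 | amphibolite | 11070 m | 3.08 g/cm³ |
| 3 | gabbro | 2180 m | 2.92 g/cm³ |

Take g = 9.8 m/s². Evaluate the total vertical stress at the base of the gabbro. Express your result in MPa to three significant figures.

seawater: 1023 kg/m³ × 9.8 m/s² × 4380 m = 4.391×10^7 Pa = 43.91 MPa
chalk: 2276 kg/m³ × 9.8 m/s² × 1560 m = 3.480×10^7 Pa = 34.80 MPa
amphibolite: 3080 kg/m³ × 9.8 m/s² × 11070 m = 3.341×10^8 Pa = 334.1 MPa
gabbro: 2920 kg/m³ × 9.8 m/s² × 2180 m = 6.238×10^7 Pa = 62.38 MPa
Total = 43.91 + 34.80 + 334.1 + 62.38 = 475.23 MPa

475 MPa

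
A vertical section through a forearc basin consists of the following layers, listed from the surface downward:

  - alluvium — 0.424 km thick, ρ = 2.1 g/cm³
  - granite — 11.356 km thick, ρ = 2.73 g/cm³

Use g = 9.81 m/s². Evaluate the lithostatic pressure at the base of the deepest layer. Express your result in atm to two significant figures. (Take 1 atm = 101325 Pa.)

alluvium: 2100 kg/m³ × 9.81 m/s² × 424 m = 8.735×10^6 Pa = 86.21 atm
granite: 2730 kg/m³ × 9.81 m/s² × 11356 m = 3.041×10^8 Pa = 3002 atm
Total = 86.21 + 3002 = 3087.7 atm

3100 atm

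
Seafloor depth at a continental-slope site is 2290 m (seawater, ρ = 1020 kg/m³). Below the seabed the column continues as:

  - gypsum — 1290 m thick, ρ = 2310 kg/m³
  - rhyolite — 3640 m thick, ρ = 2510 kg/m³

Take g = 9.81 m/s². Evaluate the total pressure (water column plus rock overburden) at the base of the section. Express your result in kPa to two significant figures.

seawater: 1020 kg/m³ × 9.81 m/s² × 2290 m = 2.291×10^7 Pa = 22914 kPa
gypsum: 2310 kg/m³ × 9.81 m/s² × 1290 m = 2.923×10^7 Pa = 29233 kPa
rhyolite: 2510 kg/m³ × 9.81 m/s² × 3640 m = 8.963×10^7 Pa = 89628 kPa
Total = 22914 + 29233 + 89628 = 1.4178×10^5 kPa

140000 kPa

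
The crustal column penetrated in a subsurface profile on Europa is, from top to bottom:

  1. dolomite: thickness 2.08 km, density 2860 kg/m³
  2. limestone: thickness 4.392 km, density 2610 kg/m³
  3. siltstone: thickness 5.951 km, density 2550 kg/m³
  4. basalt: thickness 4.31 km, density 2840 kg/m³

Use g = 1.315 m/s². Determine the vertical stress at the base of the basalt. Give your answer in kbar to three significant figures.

dolomite: 2860 kg/m³ × 1.315 m/s² × 2080 m = 7.823×10^6 Pa = 0.07823 kbar
limestone: 2610 kg/m³ × 1.315 m/s² × 4392 m = 1.507×10^7 Pa = 0.1507 kbar
siltstone: 2550 kg/m³ × 1.315 m/s² × 5951 m = 1.996×10^7 Pa = 0.1996 kbar
basalt: 2840 kg/m³ × 1.315 m/s² × 4310 m = 1.610×10^7 Pa = 0.1610 kbar
Total = 0.07823 + 0.1507 + 0.1996 + 0.1610 = 0.58948 kbar

0.589 kbar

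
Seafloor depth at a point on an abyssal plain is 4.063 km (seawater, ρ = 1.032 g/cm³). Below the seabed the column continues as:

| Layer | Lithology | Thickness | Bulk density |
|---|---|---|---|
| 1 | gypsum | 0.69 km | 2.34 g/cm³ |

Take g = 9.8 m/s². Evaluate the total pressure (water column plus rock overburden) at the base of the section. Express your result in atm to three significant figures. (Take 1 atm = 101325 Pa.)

562 atm

seawater: 1032 kg/m³ × 9.8 m/s² × 4063 m = 4.109×10^7 Pa = 405.5 atm
gypsum: 2340 kg/m³ × 9.8 m/s² × 690 m = 1.582×10^7 Pa = 156.2 atm
Total = 405.5 + 156.2 = 561.70 atm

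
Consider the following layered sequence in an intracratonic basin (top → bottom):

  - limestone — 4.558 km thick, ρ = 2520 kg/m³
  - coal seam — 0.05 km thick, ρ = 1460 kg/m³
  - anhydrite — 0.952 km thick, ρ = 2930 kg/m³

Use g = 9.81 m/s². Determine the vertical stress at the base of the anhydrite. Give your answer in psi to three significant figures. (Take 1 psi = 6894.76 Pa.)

20400 psi

limestone: 2520 kg/m³ × 9.81 m/s² × 4558 m = 1.127×10^8 Pa = 16343 psi
coal seam: 1460 kg/m³ × 9.81 m/s² × 50 m = 7.161×10^5 Pa = 103.9 psi
anhydrite: 2930 kg/m³ × 9.81 m/s² × 952 m = 2.736×10^7 Pa = 3969 psi
Total = 16343 + 103.9 + 3969 = 20415 psi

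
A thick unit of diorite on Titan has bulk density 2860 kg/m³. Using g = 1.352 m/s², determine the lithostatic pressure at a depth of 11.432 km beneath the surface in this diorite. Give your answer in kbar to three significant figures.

diorite: 2860 kg/m³ × 1.352 m/s² × 11432 m = 4.420×10^7 Pa = 0.4420 kbar

0.442 kbar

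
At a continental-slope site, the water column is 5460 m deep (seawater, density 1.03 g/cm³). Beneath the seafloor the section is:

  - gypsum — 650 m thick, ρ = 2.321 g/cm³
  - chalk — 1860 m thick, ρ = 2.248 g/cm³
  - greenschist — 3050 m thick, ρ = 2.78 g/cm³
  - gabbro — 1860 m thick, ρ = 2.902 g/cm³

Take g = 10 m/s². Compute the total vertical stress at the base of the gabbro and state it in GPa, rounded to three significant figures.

0.252 GPa

seawater: 1030 kg/m³ × 10 m/s² × 5460 m = 5.624×10^7 Pa = 0.05624 GPa
gypsum: 2321 kg/m³ × 10 m/s² × 650 m = 1.509×10^7 Pa = 0.01509 GPa
chalk: 2248 kg/m³ × 10 m/s² × 1860 m = 4.181×10^7 Pa = 0.04181 GPa
greenschist: 2780 kg/m³ × 10 m/s² × 3050 m = 8.479×10^7 Pa = 0.08479 GPa
gabbro: 2902 kg/m³ × 10 m/s² × 1860 m = 5.398×10^7 Pa = 0.05398 GPa
Total = 0.05624 + 0.01509 + 0.04181 + 0.08479 + 0.05398 = 0.25190 GPa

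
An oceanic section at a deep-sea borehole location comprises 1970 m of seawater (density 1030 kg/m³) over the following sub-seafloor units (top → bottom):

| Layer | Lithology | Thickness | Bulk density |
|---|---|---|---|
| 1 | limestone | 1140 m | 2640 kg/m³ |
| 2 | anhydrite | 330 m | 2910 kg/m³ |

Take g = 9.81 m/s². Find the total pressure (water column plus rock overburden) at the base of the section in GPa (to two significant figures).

seawater: 1030 kg/m³ × 9.81 m/s² × 1970 m = 1.991×10^7 Pa = 0.01991 GPa
limestone: 2640 kg/m³ × 9.81 m/s² × 1140 m = 2.952×10^7 Pa = 0.02952 GPa
anhydrite: 2910 kg/m³ × 9.81 m/s² × 330 m = 9.421×10^6 Pa = 9.421×10^-3 GPa
Total = 0.01991 + 0.02952 + 9.421×10^-3 = 0.058850 GPa

0.059 GPa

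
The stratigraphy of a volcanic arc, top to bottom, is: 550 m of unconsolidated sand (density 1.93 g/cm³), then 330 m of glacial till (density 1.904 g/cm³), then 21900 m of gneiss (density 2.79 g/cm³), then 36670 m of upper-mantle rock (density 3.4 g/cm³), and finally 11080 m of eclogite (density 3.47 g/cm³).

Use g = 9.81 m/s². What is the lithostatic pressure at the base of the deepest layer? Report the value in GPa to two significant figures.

2.2 GPa

unconsolidated sand: 1930 kg/m³ × 9.81 m/s² × 550 m = 1.041×10^7 Pa = 0.01041 GPa
glacial till: 1904 kg/m³ × 9.81 m/s² × 330 m = 6.164×10^6 Pa = 6.164×10^-3 GPa
gneiss: 2790 kg/m³ × 9.81 m/s² × 21900 m = 5.994×10^8 Pa = 0.5994 GPa
upper-mantle rock: 3400 kg/m³ × 9.81 m/s² × 36670 m = 1.223×10^9 Pa = 1.223 GPa
eclogite: 3470 kg/m³ × 9.81 m/s² × 11080 m = 3.772×10^8 Pa = 0.3772 GPa
Total = 0.01041 + 6.164×10^-3 + 0.5994 + 1.223 + 0.3772 = 2.2162 GPa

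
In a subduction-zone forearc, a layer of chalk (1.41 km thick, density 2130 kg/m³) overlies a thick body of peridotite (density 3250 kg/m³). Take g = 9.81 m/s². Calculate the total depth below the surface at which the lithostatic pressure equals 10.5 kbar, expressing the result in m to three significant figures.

33400 m

Pressure at base of upper layers: 2130×9.81×1410 = 2.946×10^7 Pa = 0.2946 kbar
Remaining pressure to be supplied by peridotite: 1.050×10^9 − 2.946×10^7 = 1.021×10^9 Pa
Additional depth in peridotite = 1.021×10^9 Pa / (3250 kg/m³ × 9.81 m/s²) = 32009 m
Total depth = 1410 m + 32009 m = 33419 m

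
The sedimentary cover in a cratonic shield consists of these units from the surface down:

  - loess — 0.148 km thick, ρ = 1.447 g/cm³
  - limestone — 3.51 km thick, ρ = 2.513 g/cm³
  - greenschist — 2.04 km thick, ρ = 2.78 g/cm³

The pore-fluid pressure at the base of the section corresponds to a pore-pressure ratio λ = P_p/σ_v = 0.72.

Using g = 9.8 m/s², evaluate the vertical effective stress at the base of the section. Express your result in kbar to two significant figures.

Overburden (lithostatic) stress σ_v:
loess: 1447 kg/m³ × 9.8 m/s² × 148 m = 2.099×10^6 Pa = 2.099 MPa
limestone: 2513 kg/m³ × 9.8 m/s² × 3510 m = 8.644×10^7 Pa = 86.44 MPa
greenschist: 2780 kg/m³ × 9.8 m/s² × 2040 m = 5.558×10^7 Pa = 55.58 MPa
Total = 2.099 + 86.44 + 55.58 = 144.12 MPa
Pore pressure P_p = λ·σ_v = 0.72 × 144.1 MPa = 103.8 MPa
Effective stress σ' = σ_v − P_p = 144.1 − 103.8 = 40.353 MPa = 0.40353 kbar

0.40 kbar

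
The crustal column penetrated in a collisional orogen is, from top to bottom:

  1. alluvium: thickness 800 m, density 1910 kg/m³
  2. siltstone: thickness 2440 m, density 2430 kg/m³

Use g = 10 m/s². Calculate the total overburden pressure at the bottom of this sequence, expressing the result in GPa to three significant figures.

alluvium: 1910 kg/m³ × 10 m/s² × 800 m = 1.528×10^7 Pa = 0.01528 GPa
siltstone: 2430 kg/m³ × 10 m/s² × 2440 m = 5.929×10^7 Pa = 0.05929 GPa
Total = 0.01528 + 0.05929 = 0.074572 GPa

0.0746 GPa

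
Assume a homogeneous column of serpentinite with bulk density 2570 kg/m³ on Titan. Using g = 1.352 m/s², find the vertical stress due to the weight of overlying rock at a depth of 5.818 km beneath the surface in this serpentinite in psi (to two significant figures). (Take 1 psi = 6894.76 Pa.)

serpentinite: 2570 kg/m³ × 1.352 m/s² × 5818 m = 2.022×10^7 Pa = 2932 psi

2900 psi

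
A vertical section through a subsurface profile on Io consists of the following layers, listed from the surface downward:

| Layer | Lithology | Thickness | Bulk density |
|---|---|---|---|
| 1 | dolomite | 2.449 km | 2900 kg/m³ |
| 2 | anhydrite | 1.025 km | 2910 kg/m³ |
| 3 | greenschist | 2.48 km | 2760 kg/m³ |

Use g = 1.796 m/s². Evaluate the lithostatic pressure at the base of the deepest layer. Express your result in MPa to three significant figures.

dolomite: 2900 kg/m³ × 1.796 m/s² × 2449 m = 1.276×10^7 Pa = 12.76 MPa
anhydrite: 2910 kg/m³ × 1.796 m/s² × 1025 m = 5.357×10^6 Pa = 5.357 MPa
greenschist: 2760 kg/m³ × 1.796 m/s² × 2480 m = 1.229×10^7 Pa = 12.29 MPa
Total = 12.76 + 5.357 + 12.29 = 30.406 MPa

30.4 MPa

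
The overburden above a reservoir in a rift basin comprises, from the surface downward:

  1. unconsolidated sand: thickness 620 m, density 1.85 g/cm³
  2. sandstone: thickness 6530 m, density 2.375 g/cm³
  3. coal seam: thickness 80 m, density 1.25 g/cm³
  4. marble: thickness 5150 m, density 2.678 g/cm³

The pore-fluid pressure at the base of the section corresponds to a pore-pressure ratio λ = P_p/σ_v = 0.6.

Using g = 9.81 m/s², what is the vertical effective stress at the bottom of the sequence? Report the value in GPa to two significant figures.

0.12 GPa

Overburden (lithostatic) stress σ_v:
unconsolidated sand: 1850 kg/m³ × 9.81 m/s² × 620 m = 1.125×10^7 Pa = 11.25 MPa
sandstone: 2375 kg/m³ × 9.81 m/s² × 6530 m = 1.521×10^8 Pa = 152.1 MPa
coal seam: 1250 kg/m³ × 9.81 m/s² × 80 m = 9.810×10^5 Pa = 0.9810 MPa
marble: 2678 kg/m³ × 9.81 m/s² × 5150 m = 1.353×10^8 Pa = 135.3 MPa
Total = 11.25 + 152.1 + 0.9810 + 135.3 = 299.67 MPa
Pore pressure P_p = λ·σ_v = 0.6 × 299.7 MPa = 179.8 MPa
Effective stress σ' = σ_v − P_p = 299.7 − 179.8 = 119.87 MPa = 0.11987 GPa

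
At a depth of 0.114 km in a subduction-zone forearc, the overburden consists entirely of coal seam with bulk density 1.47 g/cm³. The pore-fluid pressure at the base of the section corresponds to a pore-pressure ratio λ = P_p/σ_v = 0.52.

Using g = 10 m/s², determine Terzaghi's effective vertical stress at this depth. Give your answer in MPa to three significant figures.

0.804 MPa

Overburden (lithostatic) stress σ_v:
coal seam: 1470 kg/m³ × 10 m/s² × 114 m = 1.676×10^6 Pa = 1.676 MPa
Pore pressure P_p = λ·σ_v = 0.52 × 1.676 MPa = 0.8714 MPa
Effective stress σ' = σ_v − P_p = 1.676 − 0.8714 = 0.80438 MPa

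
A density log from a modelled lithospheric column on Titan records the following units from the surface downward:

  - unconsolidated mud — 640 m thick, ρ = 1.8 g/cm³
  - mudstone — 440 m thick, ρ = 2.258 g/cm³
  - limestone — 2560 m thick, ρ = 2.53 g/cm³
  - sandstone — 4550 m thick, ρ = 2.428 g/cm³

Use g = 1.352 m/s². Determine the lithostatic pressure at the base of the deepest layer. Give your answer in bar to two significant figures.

unconsolidated mud: 1800 kg/m³ × 1.352 m/s² × 640 m = 1.558×10^6 Pa = 15.58 bar
mudstone: 2258 kg/m³ × 1.352 m/s² × 440 m = 1.343×10^6 Pa = 13.43 bar
limestone: 2530 kg/m³ × 1.352 m/s² × 2560 m = 8.757×10^6 Pa = 87.57 bar
sandstone: 2428 kg/m³ × 1.352 m/s² × 4550 m = 1.494×10^7 Pa = 149.4 bar
Total = 15.58 + 13.43 + 87.57 + 149.4 = 265.93 bar

270 bar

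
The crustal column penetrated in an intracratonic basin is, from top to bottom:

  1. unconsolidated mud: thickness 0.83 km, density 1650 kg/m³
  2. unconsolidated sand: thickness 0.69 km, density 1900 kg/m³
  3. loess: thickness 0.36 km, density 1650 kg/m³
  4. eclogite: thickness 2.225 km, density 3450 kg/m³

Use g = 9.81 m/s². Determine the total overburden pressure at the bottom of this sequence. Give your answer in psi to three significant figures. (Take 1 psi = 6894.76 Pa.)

15600 psi

unconsolidated mud: 1650 kg/m³ × 9.81 m/s² × 830 m = 1.343×10^7 Pa = 1949 psi
unconsolidated sand: 1900 kg/m³ × 9.81 m/s² × 690 m = 1.286×10^7 Pa = 1865 psi
loess: 1650 kg/m³ × 9.81 m/s² × 360 m = 5.827×10^6 Pa = 845.2 psi
eclogite: 3450 kg/m³ × 9.81 m/s² × 2225 m = 7.530×10^7 Pa = 10922 psi
Total = 1949 + 1865 + 845.2 + 10922 = 15581 psi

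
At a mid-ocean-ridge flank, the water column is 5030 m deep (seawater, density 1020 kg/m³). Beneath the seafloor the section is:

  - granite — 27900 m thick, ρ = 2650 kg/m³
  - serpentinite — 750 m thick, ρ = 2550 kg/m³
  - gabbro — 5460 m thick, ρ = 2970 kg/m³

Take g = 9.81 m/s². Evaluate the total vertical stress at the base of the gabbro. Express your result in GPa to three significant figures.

seawater: 1020 kg/m³ × 9.81 m/s² × 5030 m = 5.033×10^7 Pa = 0.05033 GPa
granite: 2650 kg/m³ × 9.81 m/s² × 27900 m = 7.253×10^8 Pa = 0.7253 GPa
serpentinite: 2550 kg/m³ × 9.81 m/s² × 750 m = 1.876×10^7 Pa = 0.01876 GPa
gabbro: 2970 kg/m³ × 9.81 m/s² × 5460 m = 1.591×10^8 Pa = 0.1591 GPa
Total = 0.05033 + 0.7253 + 0.01876 + 0.1591 = 0.95348 GPa

0.953 GPa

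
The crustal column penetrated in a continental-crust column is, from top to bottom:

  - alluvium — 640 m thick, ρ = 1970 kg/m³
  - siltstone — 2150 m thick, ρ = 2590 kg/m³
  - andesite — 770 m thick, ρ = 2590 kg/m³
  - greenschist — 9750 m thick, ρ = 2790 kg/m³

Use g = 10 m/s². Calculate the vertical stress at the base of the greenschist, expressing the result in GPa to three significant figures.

0.360 GPa

alluvium: 1970 kg/m³ × 10 m/s² × 640 m = 1.261×10^7 Pa = 0.01261 GPa
siltstone: 2590 kg/m³ × 10 m/s² × 2150 m = 5.569×10^7 Pa = 0.05568 GPa
andesite: 2590 kg/m³ × 10 m/s² × 770 m = 1.994×10^7 Pa = 0.01994 GPa
greenschist: 2790 kg/m³ × 10 m/s² × 9750 m = 2.720×10^8 Pa = 0.2720 GPa
Total = 0.01261 + 0.05568 + 0.01994 + 0.2720 = 0.36026 GPa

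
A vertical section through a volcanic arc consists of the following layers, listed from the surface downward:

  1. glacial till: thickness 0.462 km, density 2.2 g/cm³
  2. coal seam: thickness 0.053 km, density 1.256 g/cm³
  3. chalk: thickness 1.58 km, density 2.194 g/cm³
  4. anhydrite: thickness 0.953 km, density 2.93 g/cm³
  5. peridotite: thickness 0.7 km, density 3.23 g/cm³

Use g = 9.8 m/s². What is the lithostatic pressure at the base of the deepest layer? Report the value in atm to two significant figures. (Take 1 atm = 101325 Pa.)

930 atm

glacial till: 2200 kg/m³ × 9.8 m/s² × 462 m = 9.961×10^6 Pa = 98.30 atm
coal seam: 1256 kg/m³ × 9.8 m/s² × 53 m = 6.524×10^5 Pa = 6.438 atm
chalk: 2194 kg/m³ × 9.8 m/s² × 1580 m = 3.397×10^7 Pa = 335.3 atm
anhydrite: 2930 kg/m³ × 9.8 m/s² × 953 m = 2.736×10^7 Pa = 270.1 atm
peridotite: 3230 kg/m³ × 9.8 m/s² × 700 m = 2.216×10^7 Pa = 218.7 atm
Total = 98.30 + 6.438 + 335.3 + 270.1 + 218.7 = 928.77 atm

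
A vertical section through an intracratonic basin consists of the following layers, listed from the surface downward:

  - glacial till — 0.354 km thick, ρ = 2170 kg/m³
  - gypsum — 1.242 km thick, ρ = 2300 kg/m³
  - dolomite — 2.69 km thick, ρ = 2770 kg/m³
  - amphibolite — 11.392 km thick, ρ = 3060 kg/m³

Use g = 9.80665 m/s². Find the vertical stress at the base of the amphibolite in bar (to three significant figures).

4500 bar

glacial till: 2170 kg/m³ × 9.80665 m/s² × 354 m = 7.533×10^6 Pa = 75.33 bar
gypsum: 2300 kg/m³ × 9.80665 m/s² × 1242 m = 2.801×10^7 Pa = 280.1 bar
dolomite: 2770 kg/m³ × 9.80665 m/s² × 2690 m = 7.307×10^7 Pa = 730.7 bar
amphibolite: 3060 kg/m³ × 9.80665 m/s² × 11392 m = 3.419×10^8 Pa = 3419 bar
Total = 75.33 + 280.1 + 730.7 + 3419 = 4504.7 bar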